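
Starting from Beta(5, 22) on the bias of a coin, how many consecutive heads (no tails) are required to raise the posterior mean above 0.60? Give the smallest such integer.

After k heads and 0 tails the posterior is Beta(5+k, 22), with mean (5+k)/(5+22+k).
Set (5+k)/(27+k) > 0.60 and solve: k > (0.60·27 − 5)/(1 − 0.60) = 28.000.
The smallest integer exceeding 28.000 is 29.

k = 29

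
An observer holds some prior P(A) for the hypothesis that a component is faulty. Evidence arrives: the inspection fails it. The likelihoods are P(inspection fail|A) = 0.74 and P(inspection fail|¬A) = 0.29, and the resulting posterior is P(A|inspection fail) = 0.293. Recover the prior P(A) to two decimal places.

P(A) = 0.14

In odds form, posterior odds = prior odds × likelihood ratio, so prior odds = posterior odds ÷ LR.
Posterior odds = 0.293/(1−0.293) = 0.4144. LR = 0.74/0.29 = 2.5517.
Prior odds = 0.4144/2.5517 = 0.1624, so P(A) = 0.1624/(1+0.1624) ≈ 0.14.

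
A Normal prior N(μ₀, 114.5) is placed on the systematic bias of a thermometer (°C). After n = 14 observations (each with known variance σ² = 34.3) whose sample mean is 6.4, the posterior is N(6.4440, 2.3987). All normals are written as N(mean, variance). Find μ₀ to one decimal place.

μ₀ = 8.5

With known observation variance, the Normal–Normal posterior has precision τ_n = τ₀ + n/σ² and mean μ_n = (τ₀μ₀ + (n/σ²)x̄)/τ_n.
Here τ₀ = 1/114.5 = 0.008734 and τ_data = 14/34.3 = 0.408163, so τ_n = 0.416897.
Rearranging for μ₀: μ₀ = (μ_n·τ_n − τ_data·x̄)/τ₀ = (6.4440·0.416897 − 0.408163·6.4) / 0.008734 = 0.074241/0.008734 ≈ 8.5.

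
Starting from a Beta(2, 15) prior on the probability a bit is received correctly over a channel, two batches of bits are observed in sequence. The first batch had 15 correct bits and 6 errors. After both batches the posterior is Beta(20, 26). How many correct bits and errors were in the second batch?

Sequential conjugate updates are equivalent to a single update on the pooled data, so total successes = posterior α − prior α and total failures = posterior β − prior β.
Total across both batches: 20−2=18 correct bits, 26−15=11 errors.
Subtract the first batch: 18−15=3 correct bits and 11−6=5 errors.

3 correct bits and 5 errors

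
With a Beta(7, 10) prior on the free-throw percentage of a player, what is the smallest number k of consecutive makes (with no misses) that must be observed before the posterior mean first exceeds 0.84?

After k makes and 0 misses the posterior is Beta(7+k, 10), with mean (7+k)/(7+10+k).
Set (7+k)/(17+k) > 0.84 and solve: k > (0.84·17 − 7)/(1 − 0.84) = 45.500.
The smallest integer exceeding 45.500 is 46.

k = 46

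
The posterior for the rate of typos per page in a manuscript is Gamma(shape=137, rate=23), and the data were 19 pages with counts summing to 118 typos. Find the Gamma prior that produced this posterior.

A Gamma(α, β) prior (rate parametrization) on a Poisson rate with n observations summing to S gives posterior Gamma(α+S, β+n).
So α = 137 − 118 = 19 and β = 23 − 19 = 4.

Gamma(shape=19, rate=4)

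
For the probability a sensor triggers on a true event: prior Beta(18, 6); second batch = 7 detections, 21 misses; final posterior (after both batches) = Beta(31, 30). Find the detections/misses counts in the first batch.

Sequential conjugate updates are equivalent to a single update on the pooled data, so total successes = posterior α − prior α and total failures = posterior β − prior β.
Total across both batches: 31−18=13 detections, 30−6=24 misses.
Subtract the second batch: 13−7=6 detections and 24−21=3 misses.

6 detections and 3 misses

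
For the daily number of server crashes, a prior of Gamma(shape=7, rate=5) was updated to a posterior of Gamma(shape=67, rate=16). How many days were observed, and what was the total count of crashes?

Gamma–Poisson conjugacy: posterior shape = α + Σxᵢ, posterior rate = β + n.
Matching: Σxᵢ = 67 − 7 = 60 and n = 16 − 5 = 11.

n = 11 days with total 60 crashes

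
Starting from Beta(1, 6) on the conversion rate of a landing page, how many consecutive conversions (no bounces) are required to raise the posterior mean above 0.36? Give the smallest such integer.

k = 3

After k conversions and 0 bounces the posterior is Beta(1+k, 6), with mean (1+k)/(1+6+k).
Set (1+k)/(7+k) > 0.36 and solve: k > (0.36·7 − 1)/(1 − 0.36) = 2.375.
The smallest integer exceeding 2.375 is 3.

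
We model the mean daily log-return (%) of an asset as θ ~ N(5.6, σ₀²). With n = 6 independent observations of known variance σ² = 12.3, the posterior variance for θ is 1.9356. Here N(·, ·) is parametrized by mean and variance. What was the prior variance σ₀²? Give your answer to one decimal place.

Posterior precision equals prior precision plus data precision: 1/σ_n² = 1/σ₀² + n/σ².
So 1/σ₀² = 1/1.9356 − 6/12.3 = 0.516636 − 0.487805 = 0.028831.
Hence σ₀² = 1/0.028831 ≈ 34.7.

σ₀² = 34.7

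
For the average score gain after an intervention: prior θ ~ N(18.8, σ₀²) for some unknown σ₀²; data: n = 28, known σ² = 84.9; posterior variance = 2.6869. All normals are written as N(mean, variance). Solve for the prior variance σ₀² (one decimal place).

σ₀² = 23.6

Posterior precision equals prior precision plus data precision: 1/σ_n² = 1/σ₀² + n/σ².
So 1/σ₀² = 1/2.6869 − 28/84.9 = 0.372176 − 0.329800 = 0.042376.
Hence σ₀² = 1/0.042376 ≈ 23.6.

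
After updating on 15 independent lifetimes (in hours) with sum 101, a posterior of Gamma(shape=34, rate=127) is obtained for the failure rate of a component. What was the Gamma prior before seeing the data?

Gamma(shape=19, rate=26)

Gamma–exponential conjugacy: posterior shape = α + n, posterior rate = β + Σtᵢ.
So α = 34 − 15 = 19 and β = 127 − 101 = 26.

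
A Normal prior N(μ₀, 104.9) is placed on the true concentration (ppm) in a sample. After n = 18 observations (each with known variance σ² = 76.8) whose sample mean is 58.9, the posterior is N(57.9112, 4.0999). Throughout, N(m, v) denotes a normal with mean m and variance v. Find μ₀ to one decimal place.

The posterior mean is a precision-weighted average: μ_n = (τ₀μ₀ + τ_data·x̄)/(τ₀+τ_data), with τ₀=1/σ₀² and τ_data=n/σ².
Here τ₀ = 1/104.9 = 0.009533 and τ_data = 18/76.8 = 0.234375, so τ_n = 0.243908.
Rearranging for μ₀: μ₀ = (μ_n·τ_n − τ_data·x̄)/τ₀ = (57.9112·0.243908 − 0.234375·58.9) / 0.009533 = 0.320317/0.009533 ≈ 33.6.

μ₀ = 33.6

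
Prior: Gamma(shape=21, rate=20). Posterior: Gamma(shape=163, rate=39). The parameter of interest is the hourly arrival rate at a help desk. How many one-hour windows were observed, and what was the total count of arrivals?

n = 19 one-hour windows with total 142 arrivals

A Gamma(α, β) prior (rate parametrization) on a Poisson rate with n observations summing to S gives posterior Gamma(α+S, β+n).
Matching: Σxᵢ = 163 − 21 = 142 and n = 39 − 20 = 19.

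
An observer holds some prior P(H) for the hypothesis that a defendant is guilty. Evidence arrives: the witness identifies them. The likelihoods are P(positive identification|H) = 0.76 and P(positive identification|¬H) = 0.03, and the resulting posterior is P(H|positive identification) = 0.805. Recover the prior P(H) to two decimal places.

Bayes' rule in odds form gives O(H|E) = O(H)·[P(E|H)/P(E|¬H)], hence O(H) = O(H|E)/LR.
Posterior odds = 0.805/(1−0.805) = 4.1282. LR = 0.76/0.03 = 25.3333.
Prior odds = 4.1282/25.3333 = 0.1630, so P(H) = 0.1630/(1+0.1630) ≈ 0.14.

P(H) = 0.14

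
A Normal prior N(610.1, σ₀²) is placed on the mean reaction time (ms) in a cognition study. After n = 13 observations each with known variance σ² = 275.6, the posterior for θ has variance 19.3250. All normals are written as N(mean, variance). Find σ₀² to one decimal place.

Posterior precision equals prior precision plus data precision: 1/σ_n² = 1/σ₀² + n/σ².
So 1/σ₀² = 1/19.3250 − 13/275.6 = 0.051746 − 0.047170 = 0.004576.
Hence σ₀² = 1/0.004576 ≈ 218.5.

σ₀² = 218.5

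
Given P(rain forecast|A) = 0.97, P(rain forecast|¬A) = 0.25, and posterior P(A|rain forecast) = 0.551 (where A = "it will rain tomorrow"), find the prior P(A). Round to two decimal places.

In odds form, posterior odds = prior odds × likelihood ratio, so prior odds = posterior odds ÷ LR.
Posterior odds = 0.551/(1−0.551) = 1.2272. LR = 0.97/0.25 = 3.8800.
Prior odds = 1.2272/3.8800 = 0.3163, so P(A) = 0.3163/(1+0.3163) ≈ 0.24.

P(A) = 0.24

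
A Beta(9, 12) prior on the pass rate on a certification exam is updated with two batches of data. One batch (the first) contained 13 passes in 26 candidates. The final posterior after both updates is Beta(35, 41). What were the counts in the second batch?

Sequential conjugate updates are equivalent to a single update on the pooled data, so total successes = posterior α − prior α and total failures = posterior β − prior β.
Total across both batches: 35−9=26 passes, 41−12=29 failures.
Subtract the first batch: 26−13=13 passes and 29−13=16 failures.

13 passes and 16 failures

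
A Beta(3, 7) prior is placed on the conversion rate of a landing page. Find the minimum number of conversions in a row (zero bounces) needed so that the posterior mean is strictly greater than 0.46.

After k conversions and 0 bounces the posterior is Beta(3+k, 7), with mean (3+k)/(3+7+k).
Set (3+k)/(10+k) > 0.46 and solve: k > (0.46·10 − 3)/(1 − 0.46) = 2.963.
The smallest integer exceeding 2.963 is 3.

k = 3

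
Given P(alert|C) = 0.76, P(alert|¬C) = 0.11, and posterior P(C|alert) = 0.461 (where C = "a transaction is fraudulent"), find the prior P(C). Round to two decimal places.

P(C) = 0.11

In odds form, posterior odds = prior odds × likelihood ratio, so prior odds = posterior odds ÷ LR.
Posterior odds = 0.461/(1−0.461) = 0.8553. LR = 0.76/0.11 = 6.9091.
Prior odds = 0.8553/6.9091 = 0.1238, so P(C) = 0.1238/(1+0.1238) ≈ 0.11.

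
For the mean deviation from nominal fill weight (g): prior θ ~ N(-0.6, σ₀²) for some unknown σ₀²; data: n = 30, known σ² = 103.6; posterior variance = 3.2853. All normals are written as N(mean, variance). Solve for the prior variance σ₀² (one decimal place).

For the Normal–Normal model with known σ², precisions add: τ_n = τ₀ + n/σ².
So 1/σ₀² = 1/3.2853 − 30/103.6 = 0.304386 − 0.289575 = 0.014811.
Hence σ₀² = 1/0.014811 ≈ 67.5.

σ₀² = 67.5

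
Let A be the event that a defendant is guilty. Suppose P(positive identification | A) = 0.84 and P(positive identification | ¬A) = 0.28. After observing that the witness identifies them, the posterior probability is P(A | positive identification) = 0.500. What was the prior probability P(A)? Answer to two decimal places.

Bayes' rule in odds form gives O(A|E) = O(A)·[P(E|A)/P(E|¬A)], hence O(A) = O(A|E)/LR.
Posterior odds = 0.500/(1−0.500) = 1.0000. LR = 0.84/0.28 = 3.0000.
Prior odds = 1.0000/3.0000 = 0.3333, so P(A) = 0.3333/(1+0.3333) ≈ 0.25.

P(A) = 0.25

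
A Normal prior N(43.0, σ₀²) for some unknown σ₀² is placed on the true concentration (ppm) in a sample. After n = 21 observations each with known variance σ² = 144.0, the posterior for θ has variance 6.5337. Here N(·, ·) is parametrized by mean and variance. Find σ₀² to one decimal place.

Posterior precision equals prior precision plus data precision: 1/σ_n² = 1/σ₀² + n/σ².
So 1/σ₀² = 1/6.5337 − 21/144.0 = 0.153053 − 0.145833 = 0.007220.
Hence σ₀² = 1/0.007220 ≈ 138.5.

σ₀² = 138.5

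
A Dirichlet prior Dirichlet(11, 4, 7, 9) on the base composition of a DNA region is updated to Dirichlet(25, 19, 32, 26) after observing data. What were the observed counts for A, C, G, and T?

For a Dirichlet(α) prior with multinomial counts c, the posterior is Dirichlet(α + c) componentwise.
Counts are posterior − prior componentwise: 25−11=14, 19−4=15, 32−7=25, 26−9=17.

counts (14, 15, 25, 17)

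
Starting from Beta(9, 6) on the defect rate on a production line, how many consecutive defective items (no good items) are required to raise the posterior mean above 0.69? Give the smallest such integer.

After k defective items and 0 good items the posterior is Beta(9+k, 6), with mean (9+k)/(9+6+k).
Set (9+k)/(15+k) > 0.69 and solve: k > (0.69·15 − 9)/(1 − 0.69) = 4.355.
The smallest integer exceeding 4.355 is 5.

k = 5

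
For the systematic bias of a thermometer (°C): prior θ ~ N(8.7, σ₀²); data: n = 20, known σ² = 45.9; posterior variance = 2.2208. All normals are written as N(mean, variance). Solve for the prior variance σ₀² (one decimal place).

For the Normal–Normal model with known σ², precisions add: τ_n = τ₀ + n/σ².
So 1/σ₀² = 1/2.2208 − 20/45.9 = 0.450288 − 0.435730 = 0.014558.
Hence σ₀² = 1/0.014558 ≈ 68.7.

σ₀² = 68.7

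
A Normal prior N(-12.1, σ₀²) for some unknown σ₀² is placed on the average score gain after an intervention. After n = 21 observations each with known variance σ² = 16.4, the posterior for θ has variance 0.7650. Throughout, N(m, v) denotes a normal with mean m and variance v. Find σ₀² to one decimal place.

Posterior precision equals prior precision plus data precision: 1/σ_n² = 1/σ₀² + n/σ².
So 1/σ₀² = 1/0.7650 − 21/16.4 = 1.307190 − 1.280488 = 0.026702.
Hence σ₀² = 1/0.026702 ≈ 37.5.

σ₀² = 37.5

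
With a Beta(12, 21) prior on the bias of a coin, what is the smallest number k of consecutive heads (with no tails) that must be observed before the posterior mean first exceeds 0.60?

k = 20

After k heads and 0 tails the posterior is Beta(12+k, 21), with mean (12+k)/(12+21+k).
Set (12+k)/(33+k) > 0.60 and solve: k > (0.60·33 − 12)/(1 − 0.60) = 19.500.
The smallest integer exceeding 19.500 is 20, and checking k=20: (32)/(53) = 0.6038 > 0.60.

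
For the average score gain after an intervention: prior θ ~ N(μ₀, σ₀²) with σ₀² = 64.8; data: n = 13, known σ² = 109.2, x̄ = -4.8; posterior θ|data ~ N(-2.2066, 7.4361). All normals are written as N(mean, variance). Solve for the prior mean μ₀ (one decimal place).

The posterior mean is a precision-weighted average: μ_n = (τ₀μ₀ + τ_data·x̄)/(τ₀+τ_data), with τ₀=1/σ₀² and τ_data=n/σ².
Here τ₀ = 1/64.8 = 0.015432 and τ_data = 13/109.2 = 0.119048, so τ_n = 0.134480.
Rearranging for μ₀: μ₀ = (μ_n·τ_n − τ_data·x̄)/τ₀ = (-2.2066·0.134480 − 0.119048·-4.8) / 0.015432 = 0.274687/0.015432 ≈ 17.8.

μ₀ = 17.8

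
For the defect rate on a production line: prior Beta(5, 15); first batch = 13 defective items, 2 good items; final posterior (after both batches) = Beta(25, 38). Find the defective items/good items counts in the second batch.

7 defective items and 21 good items

Because Beta–binomial updating is additive in the counts, the combined data contributed (α_post−α_prior, β_post−β_prior) successes and failures.
Total across both batches: 25−5=20 defective items, 38−15=23 good items.
Subtract the first batch: 20−13=7 defective items and 23−2=21 good items.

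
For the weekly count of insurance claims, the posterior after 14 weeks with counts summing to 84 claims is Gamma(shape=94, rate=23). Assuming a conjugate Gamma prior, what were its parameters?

Gamma(shape=10, rate=9)

Gamma–Poisson conjugacy: posterior shape = α + Σxᵢ, posterior rate = β + n.
So α = 94 − 84 = 10 and β = 23 − 14 = 9.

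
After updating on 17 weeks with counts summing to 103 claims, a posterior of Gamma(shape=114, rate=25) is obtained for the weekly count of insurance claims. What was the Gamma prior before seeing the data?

Gamma–Poisson conjugacy: posterior shape = α + Σxᵢ, posterior rate = β + n.
So α = 114 − 103 = 11 and β = 25 − 17 = 8.

Gamma(shape=11, rate=8)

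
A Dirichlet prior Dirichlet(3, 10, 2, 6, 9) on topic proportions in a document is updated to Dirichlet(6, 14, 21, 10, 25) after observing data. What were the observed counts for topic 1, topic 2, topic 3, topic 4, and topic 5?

counts (3, 4, 19, 4, 16)

For a Dirichlet(α) prior with multinomial counts c, the posterior is Dirichlet(α + c) componentwise.
Counts are posterior − prior componentwise: 6−3=3, 14−10=4, 21−2=19, 10−6=4, 25−9=16.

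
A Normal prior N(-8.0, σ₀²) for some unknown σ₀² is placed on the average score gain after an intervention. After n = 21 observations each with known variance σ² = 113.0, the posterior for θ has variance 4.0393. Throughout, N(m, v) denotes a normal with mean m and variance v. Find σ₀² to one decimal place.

For the Normal–Normal model with known σ², precisions add: τ_n = τ₀ + n/σ².
So 1/σ₀² = 1/4.0393 − 21/113.0 = 0.247568 − 0.185841 = 0.061727.
Hence σ₀² = 1/0.061727 ≈ 16.2.

σ₀² = 16.2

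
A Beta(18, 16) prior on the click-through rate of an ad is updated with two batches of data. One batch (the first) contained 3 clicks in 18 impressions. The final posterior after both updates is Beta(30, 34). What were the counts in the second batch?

9 clicks and 3 non-clicks

Sequential conjugate updates are equivalent to a single update on the pooled data, so total successes = posterior α − prior α and total failures = posterior β − prior β.
Total across both batches: 30−18=12 clicks, 34−16=18 non-clicks.
Subtract the first batch: 12−3=9 clicks and 18−15=3 non-clicks.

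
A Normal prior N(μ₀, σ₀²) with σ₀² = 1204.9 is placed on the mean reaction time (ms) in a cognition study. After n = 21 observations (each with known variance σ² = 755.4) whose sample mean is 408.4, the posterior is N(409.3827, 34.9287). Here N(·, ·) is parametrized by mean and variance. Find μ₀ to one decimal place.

μ₀ = 442.3

With known observation variance, the Normal–Normal posterior has precision τ_n = τ₀ + n/σ² and mean μ_n = (τ₀μ₀ + (n/σ²)x̄)/τ_n.
Here τ₀ = 1/1204.9 = 0.000830 and τ_data = 21/755.4 = 0.027800, so τ_n = 0.028630.
Rearranging for μ₀: μ₀ = (μ_n·τ_n − τ_data·x̄)/τ₀ = (409.3827·0.028630 − 0.027800·408.4) / 0.000830 = 0.367107/0.000830 ≈ 442.3.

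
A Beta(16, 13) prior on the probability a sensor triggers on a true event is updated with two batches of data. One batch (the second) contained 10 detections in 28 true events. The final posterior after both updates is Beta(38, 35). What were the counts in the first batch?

12 detections and 4 misses

Because Beta–binomial updating is additive in the counts, the combined data contributed (α_post−α_prior, β_post−β_prior) successes and failures.
Total across both batches: 38−16=22 detections, 35−13=22 misses.
Subtract the second batch: 22−10=12 detections and 22−18=4 misses.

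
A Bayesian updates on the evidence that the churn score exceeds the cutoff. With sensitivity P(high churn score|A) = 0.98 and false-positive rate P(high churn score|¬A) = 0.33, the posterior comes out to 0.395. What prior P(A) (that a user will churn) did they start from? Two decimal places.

Bayes' rule in odds form gives O(A|E) = O(A)·[P(E|A)/P(E|¬A)], hence O(A) = O(A|E)/LR.
Posterior odds = 0.395/(1−0.395) = 0.6529. LR = 0.98/0.33 = 2.9697.
Prior odds = 0.6529/2.9697 = 0.2199, so P(A) = 0.2199/(1+0.2199) ≈ 0.18.

P(A) = 0.18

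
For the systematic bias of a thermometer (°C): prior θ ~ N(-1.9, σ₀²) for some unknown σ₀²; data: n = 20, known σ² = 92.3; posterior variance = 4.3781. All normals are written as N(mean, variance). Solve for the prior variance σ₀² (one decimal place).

For the Normal–Normal model with known σ², precisions add: τ_n = τ₀ + n/σ².
So 1/σ₀² = 1/4.3781 − 20/92.3 = 0.228410 − 0.216685 = 0.011725.
Hence σ₀² = 1/0.011725 ≈ 85.3.

σ₀² = 85.3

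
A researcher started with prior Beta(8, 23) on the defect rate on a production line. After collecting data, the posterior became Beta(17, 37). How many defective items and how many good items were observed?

9 defective items and 14 good items

A Beta(α, β) prior with s successes and f failures in binomial data gives a Beta(α+s, β+f) posterior.
So s = 17 − 8 = 9 and f = 37 − 23 = 14.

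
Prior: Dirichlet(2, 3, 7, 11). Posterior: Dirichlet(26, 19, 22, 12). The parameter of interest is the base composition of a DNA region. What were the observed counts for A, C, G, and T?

counts (24, 16, 15, 1)

For a Dirichlet(α) prior with multinomial counts c, the posterior is Dirichlet(α + c) componentwise.
Counts are posterior − prior componentwise: 26−2=24, 19−3=16, 22−7=15, 12−11=1.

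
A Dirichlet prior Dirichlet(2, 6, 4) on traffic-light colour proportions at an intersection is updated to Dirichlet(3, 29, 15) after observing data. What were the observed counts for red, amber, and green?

counts (1, 23, 11)

For a Dirichlet(α) prior with multinomial counts c, the posterior is Dirichlet(α + c) componentwise.
Counts are posterior − prior componentwise: 3−2=1, 29−6=23, 15−4=11.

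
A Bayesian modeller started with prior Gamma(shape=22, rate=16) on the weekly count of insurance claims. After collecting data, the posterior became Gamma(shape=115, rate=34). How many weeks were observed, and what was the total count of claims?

Gamma–Poisson conjugacy: posterior shape = α + Σxᵢ, posterior rate = β + n.
Matching: Σxᵢ = 115 − 22 = 93 and n = 34 − 16 = 18.

n = 18 weeks with total 93 claims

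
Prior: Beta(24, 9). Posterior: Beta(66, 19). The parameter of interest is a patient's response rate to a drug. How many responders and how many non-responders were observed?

42 responders and 10 non-responders

A Beta(α, β) prior with s successes and f failures in binomial data gives a Beta(α+s, β+f) posterior.
Match parameters: s=66−24=42, f=19−9=10.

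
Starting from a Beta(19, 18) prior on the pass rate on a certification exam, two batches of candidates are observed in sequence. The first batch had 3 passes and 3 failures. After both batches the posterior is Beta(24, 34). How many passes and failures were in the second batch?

2 passes and 13 failures

Because Beta–binomial updating is additive in the counts, the combined data contributed (α_post−α_prior, β_post−β_prior) successes and failures.
Total across both batches: 24−19=5 passes, 34−18=16 failures.
Subtract the first batch: 5−3=2 passes and 16−3=13 failures.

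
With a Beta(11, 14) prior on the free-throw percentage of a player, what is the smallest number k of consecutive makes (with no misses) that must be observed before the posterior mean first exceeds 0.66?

After k makes and 0 misses the posterior is Beta(11+k, 14), with mean (11+k)/(11+14+k).
Set (11+k)/(25+k) > 0.66 and solve: k > (0.66·25 − 11)/(1 − 0.66) = 16.176.
The smallest integer exceeding 16.176 is 17.

k = 17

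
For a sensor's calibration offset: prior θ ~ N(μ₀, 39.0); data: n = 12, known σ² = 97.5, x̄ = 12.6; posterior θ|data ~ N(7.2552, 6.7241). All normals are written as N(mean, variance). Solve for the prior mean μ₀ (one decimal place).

μ₀ = -18.4

The posterior mean is a precision-weighted average: μ_n = (τ₀μ₀ + τ_data·x̄)/(τ₀+τ_data), with τ₀=1/σ₀² and τ_data=n/σ².
Here τ₀ = 1/39.0 = 0.025641 and τ_data = 12/97.5 = 0.123077, so τ_n = 0.148718.
Rearranging for μ₀: μ₀ = (μ_n·τ_n − τ_data·x̄)/τ₀ = (7.2552·0.148718 − 0.123077·12.6) / 0.025641 = -0.471791/0.025641 ≈ -18.4.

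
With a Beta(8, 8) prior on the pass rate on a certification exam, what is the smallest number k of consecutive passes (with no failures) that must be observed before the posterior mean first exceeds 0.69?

After k passes and 0 failures the posterior is Beta(8+k, 8), with mean (8+k)/(8+8+k).
Set (8+k)/(16+k) > 0.69 and solve: k > (0.69·16 − 8)/(1 − 0.69) = 9.806.
The smallest integer exceeding 9.806 is 10, and checking k=10: (18)/(26) = 0.6923 > 0.69.

k = 10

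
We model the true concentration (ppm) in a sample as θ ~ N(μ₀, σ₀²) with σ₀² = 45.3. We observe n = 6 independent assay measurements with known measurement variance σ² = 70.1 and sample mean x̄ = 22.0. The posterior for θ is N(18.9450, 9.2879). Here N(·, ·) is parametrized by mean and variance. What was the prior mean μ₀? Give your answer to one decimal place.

With known observation variance, the Normal–Normal posterior has precision τ_n = τ₀ + n/σ² and mean μ_n = (τ₀μ₀ + (n/σ²)x̄)/τ_n.
Here τ₀ = 1/45.3 = 0.022075 and τ_data = 6/70.1 = 0.085592, so τ_n = 0.107667.
Rearranging for μ₀: μ₀ = (μ_n·τ_n − τ_data·x̄)/τ₀ = (18.9450·0.107667 − 0.085592·22.0) / 0.022075 = 0.156727/0.022075 ≈ 7.1.

μ₀ = 7.1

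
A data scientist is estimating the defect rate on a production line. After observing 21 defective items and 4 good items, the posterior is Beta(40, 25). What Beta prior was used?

Beta(19, 21)

Beta is conjugate to the binomial likelihood: posterior = Beta(α+s, β+f).
Subtract the data counts: 40−21=19, 25−4=21.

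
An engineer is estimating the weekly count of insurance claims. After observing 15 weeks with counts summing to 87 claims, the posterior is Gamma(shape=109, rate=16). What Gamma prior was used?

Gamma(shape=22, rate=1)

Gamma–Poisson conjugacy: posterior shape = α + Σxᵢ, posterior rate = β + n.
So α = 109 − 87 = 22 and β = 16 − 15 = 1.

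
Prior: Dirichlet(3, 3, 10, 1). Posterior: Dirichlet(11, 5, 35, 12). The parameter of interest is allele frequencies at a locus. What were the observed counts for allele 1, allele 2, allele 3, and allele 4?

counts (8, 2, 25, 11)

For a Dirichlet(α) prior with multinomial counts c, the posterior is Dirichlet(α + c) componentwise.
Counts are posterior − prior componentwise: 11−3=8, 5−3=2, 35−10=25, 12−1=11.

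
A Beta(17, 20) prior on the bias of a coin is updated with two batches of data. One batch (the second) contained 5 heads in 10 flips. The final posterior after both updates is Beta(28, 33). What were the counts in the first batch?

6 heads and 8 tails

Because Beta–binomial updating is additive in the counts, the combined data contributed (α_post−α_prior, β_post−β_prior) successes and failures.
Total across both batches: 28−17=11 heads, 33−20=13 tails.
Subtract the second batch: 11−5=6 heads and 13−5=8 tails.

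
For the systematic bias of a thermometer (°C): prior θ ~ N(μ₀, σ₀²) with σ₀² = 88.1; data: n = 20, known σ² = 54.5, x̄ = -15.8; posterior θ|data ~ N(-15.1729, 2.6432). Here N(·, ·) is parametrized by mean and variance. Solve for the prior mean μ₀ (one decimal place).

μ₀ = 5.1

The posterior mean is a precision-weighted average: μ_n = (τ₀μ₀ + τ_data·x̄)/(τ₀+τ_data), with τ₀=1/σ₀² and τ_data=n/σ².
Here τ₀ = 1/88.1 = 0.011351 and τ_data = 20/54.5 = 0.366972, so τ_n = 0.378323.
Rearranging for μ₀: μ₀ = (μ_n·τ_n − τ_data·x̄)/τ₀ = (-15.1729·0.378323 − 0.366972·-15.8) / 0.011351 = 0.057901/0.011351 ≈ 5.1.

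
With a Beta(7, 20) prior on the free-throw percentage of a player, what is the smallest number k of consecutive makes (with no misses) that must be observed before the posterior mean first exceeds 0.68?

k = 36

After k makes and 0 misses the posterior is Beta(7+k, 20), with mean (7+k)/(7+20+k).
Set (7+k)/(27+k) > 0.68 and solve: k > (0.68·27 − 7)/(1 − 0.68) = 35.500.
The smallest integer exceeding 35.500 is 36, and checking k=36: (43)/(63) = 0.6825 > 0.68.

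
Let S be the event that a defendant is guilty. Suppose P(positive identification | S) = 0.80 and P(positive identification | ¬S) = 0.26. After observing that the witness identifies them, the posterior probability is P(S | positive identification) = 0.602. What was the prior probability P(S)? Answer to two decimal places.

In odds form, posterior odds = prior odds × likelihood ratio, so prior odds = posterior odds ÷ LR.
Posterior odds = 0.602/(1−0.602) = 1.5126. LR = 0.80/0.26 = 3.0769.
Prior odds = 1.5126/3.0769 = 0.4916, so P(S) = 0.4916/(1+0.4916) ≈ 0.33.

P(S) = 0.33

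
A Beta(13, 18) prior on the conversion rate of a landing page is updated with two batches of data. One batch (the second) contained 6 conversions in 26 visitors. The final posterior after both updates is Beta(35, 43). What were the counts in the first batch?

Sequential conjugate updates are equivalent to a single update on the pooled data, so total successes = posterior α − prior α and total failures = posterior β − prior β.
Total across both batches: 35−13=22 conversions, 43−18=25 bounces.
Subtract the second batch: 22−6=16 conversions and 25−20=5 bounces.

16 conversions and 5 bounces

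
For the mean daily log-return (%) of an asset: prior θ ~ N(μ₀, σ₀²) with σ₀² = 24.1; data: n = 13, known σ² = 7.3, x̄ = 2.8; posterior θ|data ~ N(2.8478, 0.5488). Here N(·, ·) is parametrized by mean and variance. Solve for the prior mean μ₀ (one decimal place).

μ₀ = 4.9

The posterior mean is a precision-weighted average: μ_n = (τ₀μ₀ + τ_data·x̄)/(τ₀+τ_data), with τ₀=1/σ₀² and τ_data=n/σ².
Here τ₀ = 1/24.1 = 0.041494 and τ_data = 13/7.3 = 1.780822, so τ_n = 1.822316.
Rearranging for μ₀: μ₀ = (μ_n·τ_n − τ_data·x̄)/τ₀ = (2.8478·1.822316 − 1.780822·2.8) / 0.041494 = 0.203290/0.041494 ≈ 4.9.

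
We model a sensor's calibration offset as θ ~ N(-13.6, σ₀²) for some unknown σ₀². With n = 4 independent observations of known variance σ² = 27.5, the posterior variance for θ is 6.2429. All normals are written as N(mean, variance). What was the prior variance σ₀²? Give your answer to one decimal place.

σ₀² = 67.9

For the Normal–Normal model with known σ², precisions add: τ_n = τ₀ + n/σ².
So 1/σ₀² = 1/6.2429 − 4/27.5 = 0.160182 − 0.145455 = 0.014727.
Hence σ₀² = 1/0.014727 ≈ 67.9.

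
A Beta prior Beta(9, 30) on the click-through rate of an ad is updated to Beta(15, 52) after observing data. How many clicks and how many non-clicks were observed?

Under Beta–binomial conjugacy the posterior parameters are (α+s, β+f).
So s = 15 − 9 = 6 and f = 52 − 30 = 22.

6 clicks and 22 non-clicks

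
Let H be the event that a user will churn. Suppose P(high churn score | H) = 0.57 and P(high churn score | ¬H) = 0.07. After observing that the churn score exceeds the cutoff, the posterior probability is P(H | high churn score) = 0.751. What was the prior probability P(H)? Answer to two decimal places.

P(H) = 0.27

In odds form, posterior odds = prior odds × likelihood ratio, so prior odds = posterior odds ÷ LR.
Posterior odds = 0.751/(1−0.751) = 3.0161. LR = 0.57/0.07 = 8.1429.
Prior odds = 3.0161/8.1429 = 0.3704, so P(H) = 0.3704/(1+0.3704) ≈ 0.27.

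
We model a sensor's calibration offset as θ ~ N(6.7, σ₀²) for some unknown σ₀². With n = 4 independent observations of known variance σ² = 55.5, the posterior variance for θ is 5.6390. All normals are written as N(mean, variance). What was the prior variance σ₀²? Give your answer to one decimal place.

For the Normal–Normal model with known σ², precisions add: τ_n = τ₀ + n/σ².
So 1/σ₀² = 1/5.6390 − 4/55.5 = 0.177336 − 0.072072 = 0.105264.
Hence σ₀² = 1/0.105264 ≈ 9.5.

σ₀² = 9.5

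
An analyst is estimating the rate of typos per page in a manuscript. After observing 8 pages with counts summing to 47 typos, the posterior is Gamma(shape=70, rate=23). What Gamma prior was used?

A Gamma(α, β) prior (rate parametrization) on a Poisson rate with n observations summing to S gives posterior Gamma(α+S, β+n).
So α = 70 − 47 = 23 and β = 23 − 8 = 15.

Gamma(shape=23, rate=15)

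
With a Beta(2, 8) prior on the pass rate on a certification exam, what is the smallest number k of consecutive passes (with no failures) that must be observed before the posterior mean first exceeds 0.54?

After k passes and 0 failures the posterior is Beta(2+k, 8), with mean (2+k)/(2+8+k).
Set (2+k)/(10+k) > 0.54 and solve: k > (0.54·10 − 2)/(1 − 0.54) = 7.391.
The smallest integer exceeding 7.391 is 8.

k = 8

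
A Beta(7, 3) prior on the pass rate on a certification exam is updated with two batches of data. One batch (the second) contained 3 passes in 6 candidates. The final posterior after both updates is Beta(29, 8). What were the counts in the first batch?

Sequential conjugate updates are equivalent to a single update on the pooled data, so total successes = posterior α − prior α and total failures = posterior β − prior β.
Total across both batches: 29−7=22 passes, 8−3=5 failures.
Subtract the second batch: 22−3=19 passes and 5−3=2 failures.

19 passes and 2 failures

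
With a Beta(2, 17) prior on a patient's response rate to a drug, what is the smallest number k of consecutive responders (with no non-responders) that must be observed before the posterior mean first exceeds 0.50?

After k responders and 0 non-responders the posterior is Beta(2+k, 17), with mean (2+k)/(2+17+k).
Set (2+k)/(19+k) > 0.50 and solve: k > (0.50·19 − 2)/(1 − 0.50) = 15.000.
The smallest integer exceeding 15.000 is 16, and checking k=16: (18)/(35) = 0.5143 > 0.50.

k = 16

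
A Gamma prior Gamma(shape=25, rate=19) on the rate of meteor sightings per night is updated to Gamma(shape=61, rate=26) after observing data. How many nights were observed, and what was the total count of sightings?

n = 7 nights with total 36 sightings

A Gamma(α, β) prior (rate parametrization) on a Poisson rate with n observations summing to S gives posterior Gamma(α+S, β+n).
Matching: Σxᵢ = 61 − 25 = 36 and n = 26 − 19 = 7.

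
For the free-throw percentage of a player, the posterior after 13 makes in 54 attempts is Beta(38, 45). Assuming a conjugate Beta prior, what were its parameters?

Beta(25, 4)

Under Beta–binomial conjugacy the posterior parameters are (α+s, β+f).
So α = 38 − 13 = 25 and β = 45 − 41 = 4.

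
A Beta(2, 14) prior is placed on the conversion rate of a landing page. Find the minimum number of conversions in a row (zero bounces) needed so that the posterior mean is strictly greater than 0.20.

k = 2

After k conversions and 0 bounces the posterior is Beta(2+k, 14), with mean (2+k)/(2+14+k).
Set (2+k)/(16+k) > 0.20 and solve: k > (0.20·16 − 2)/(1 − 0.20) = 1.500.
The smallest integer exceeding 1.500 is 2.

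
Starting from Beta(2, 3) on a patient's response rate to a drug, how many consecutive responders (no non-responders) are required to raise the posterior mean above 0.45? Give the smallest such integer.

k = 1

After k responders and 0 non-responders the posterior is Beta(2+k, 3), with mean (2+k)/(2+3+k).
Set (2+k)/(5+k) > 0.45 and solve: k > (0.45·5 − 2)/(1 − 0.45) = 0.455.
The smallest integer exceeding 0.455 is 1, and checking k=1: (3)/(6) = 0.5000 > 0.45.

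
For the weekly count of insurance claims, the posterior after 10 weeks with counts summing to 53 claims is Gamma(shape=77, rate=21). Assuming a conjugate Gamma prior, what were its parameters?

Gamma(shape=24, rate=11)

A Gamma(α, β) prior (rate parametrization) on a Poisson rate with n observations summing to S gives posterior Gamma(α+S, β+n).
So α = 77 − 53 = 24 and β = 21 − 10 = 11.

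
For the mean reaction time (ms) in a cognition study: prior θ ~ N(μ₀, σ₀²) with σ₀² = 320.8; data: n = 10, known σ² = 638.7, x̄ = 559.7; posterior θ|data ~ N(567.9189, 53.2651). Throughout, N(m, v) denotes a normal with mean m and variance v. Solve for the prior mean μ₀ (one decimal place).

With known observation variance, the Normal–Normal posterior has precision τ_n = τ₀ + n/σ² and mean μ_n = (τ₀μ₀ + (n/σ²)x̄)/τ_n.
Here τ₀ = 1/320.8 = 0.003117 and τ_data = 10/638.7 = 0.015657, so τ_n = 0.018774.
Rearranging for μ₀: μ₀ = (μ_n·τ_n − τ_data·x̄)/τ₀ = (567.9189·0.018774 − 0.015657·559.7) / 0.003117 = 1.898887/0.003117 ≈ 609.2.

μ₀ = 609.2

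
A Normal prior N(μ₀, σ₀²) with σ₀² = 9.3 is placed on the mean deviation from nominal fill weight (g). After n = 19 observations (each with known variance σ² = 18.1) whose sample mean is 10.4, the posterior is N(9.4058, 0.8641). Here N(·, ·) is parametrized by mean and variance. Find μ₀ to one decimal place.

With known observation variance, the Normal–Normal posterior has precision τ_n = τ₀ + n/σ² and mean μ_n = (τ₀μ₀ + (n/σ²)x̄)/τ_n.
Here τ₀ = 1/9.3 = 0.107527 and τ_data = 19/18.1 = 1.049724, so τ_n = 1.157251.
Rearranging for μ₀: μ₀ = (μ_n·τ_n − τ_data·x̄)/τ₀ = (9.4058·1.157251 − 1.049724·10.4) / 0.107527 = -0.032258/0.107527 ≈ -0.3.

μ₀ = -0.3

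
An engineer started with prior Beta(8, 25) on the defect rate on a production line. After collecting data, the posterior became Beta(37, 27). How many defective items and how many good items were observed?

Under Beta–binomial conjugacy the posterior parameters are (α+s, β+f).
So s = 37 − 8 = 29 and f = 27 − 25 = 2.

29 defective items and 2 good items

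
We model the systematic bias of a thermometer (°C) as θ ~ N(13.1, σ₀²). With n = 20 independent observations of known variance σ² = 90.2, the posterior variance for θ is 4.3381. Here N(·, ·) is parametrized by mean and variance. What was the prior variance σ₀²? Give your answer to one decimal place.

σ₀² = 113.8

Posterior precision equals prior precision plus data precision: 1/σ_n² = 1/σ₀² + n/σ².
So 1/σ₀² = 1/4.3381 − 20/90.2 = 0.230516 − 0.221729 = 0.008787.
Hence σ₀² = 1/0.008787 ≈ 113.8.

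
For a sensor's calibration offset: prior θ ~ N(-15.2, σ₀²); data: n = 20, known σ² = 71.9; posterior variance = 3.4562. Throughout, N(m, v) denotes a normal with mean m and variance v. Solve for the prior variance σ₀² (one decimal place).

Posterior precision equals prior precision plus data precision: 1/σ_n² = 1/σ₀² + n/σ².
So 1/σ₀² = 1/3.4562 − 20/71.9 = 0.289335 − 0.278164 = 0.011171.
Hence σ₀² = 1/0.011171 ≈ 89.5.

σ₀² = 89.5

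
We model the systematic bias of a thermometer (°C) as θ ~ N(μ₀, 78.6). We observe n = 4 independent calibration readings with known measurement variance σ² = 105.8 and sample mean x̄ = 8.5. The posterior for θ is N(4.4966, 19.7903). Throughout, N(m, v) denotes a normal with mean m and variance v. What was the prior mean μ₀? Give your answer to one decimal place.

μ₀ = -7.4

The posterior mean is a precision-weighted average: μ_n = (τ₀μ₀ + τ_data·x̄)/(τ₀+τ_data), with τ₀=1/σ₀² and τ_data=n/σ².
Here τ₀ = 1/78.6 = 0.012723 and τ_data = 4/105.8 = 0.037807, so τ_n = 0.050530.
Rearranging for μ₀: μ₀ = (μ_n·τ_n − τ_data·x̄)/τ₀ = (4.4966·0.050530 − 0.037807·8.5) / 0.012723 = -0.094146/0.012723 ≈ -7.4.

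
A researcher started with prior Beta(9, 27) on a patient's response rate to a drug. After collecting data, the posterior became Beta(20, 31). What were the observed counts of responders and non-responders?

A Beta(α, β) prior with s successes and f failures in binomial data gives a Beta(α+s, β+f) posterior.
So s = 20 − 9 = 11 and f = 31 − 27 = 4.

11 responders and 4 non-responders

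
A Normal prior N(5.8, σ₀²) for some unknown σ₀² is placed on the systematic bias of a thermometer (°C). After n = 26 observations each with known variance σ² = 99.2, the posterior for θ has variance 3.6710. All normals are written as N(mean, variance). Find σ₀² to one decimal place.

Posterior precision equals prior precision plus data precision: 1/σ_n² = 1/σ₀² + n/σ².
So 1/σ₀² = 1/3.6710 − 26/99.2 = 0.272405 − 0.262097 = 0.010308.
Hence σ₀² = 1/0.010308 ≈ 97.0.

σ₀² = 97.0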